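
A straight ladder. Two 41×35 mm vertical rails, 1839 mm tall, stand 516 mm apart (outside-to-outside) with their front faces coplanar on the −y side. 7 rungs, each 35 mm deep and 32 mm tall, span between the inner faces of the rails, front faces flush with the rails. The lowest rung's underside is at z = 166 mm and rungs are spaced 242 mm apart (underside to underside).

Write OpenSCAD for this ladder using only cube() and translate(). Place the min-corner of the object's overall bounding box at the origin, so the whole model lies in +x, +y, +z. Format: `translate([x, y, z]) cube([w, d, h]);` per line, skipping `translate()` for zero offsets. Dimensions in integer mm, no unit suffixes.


cube([41, 35, 1839]);
translate([475, 0, 0]) cube([41, 35, 1839]);
translate([41, 0, 166]) cube([434, 35, 32]);
translate([41, 0, 408]) cube([434, 35, 32]);
translate([41, 0, 650]) cube([434, 35, 32]);
translate([41, 0, 892]) cube([434, 35, 32]);
translate([41, 0, 1134]) cube([434, 35, 32]);
translate([41, 0, 1376]) cube([434, 35, 32]);
translate([41, 0, 1618]) cube([434, 35, 32]);


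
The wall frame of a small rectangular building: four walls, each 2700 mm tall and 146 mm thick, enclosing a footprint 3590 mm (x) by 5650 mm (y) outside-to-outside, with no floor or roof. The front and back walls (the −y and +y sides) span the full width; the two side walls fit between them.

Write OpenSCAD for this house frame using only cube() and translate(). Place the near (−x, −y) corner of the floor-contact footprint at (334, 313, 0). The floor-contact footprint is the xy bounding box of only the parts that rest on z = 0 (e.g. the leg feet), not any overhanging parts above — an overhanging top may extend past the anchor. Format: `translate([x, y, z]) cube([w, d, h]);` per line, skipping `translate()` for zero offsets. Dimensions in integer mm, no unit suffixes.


translate([334, 313, 0]) cube([3590, 146, 2700]);
translate([334, 5817, 0]) cube([3590, 146, 2700]);
translate([334, 459, 0]) cube([146, 5358, 2700]);
translate([3778, 459, 0]) cube([146, 5358, 2700]);


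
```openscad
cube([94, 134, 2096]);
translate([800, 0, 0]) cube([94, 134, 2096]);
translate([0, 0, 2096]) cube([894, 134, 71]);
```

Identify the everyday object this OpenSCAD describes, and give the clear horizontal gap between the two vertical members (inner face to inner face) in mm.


A door frame. The clear opening width is 706 mm.

Two 2096 mm tall posts with a header on top — a door frame. The left jamb is 94 mm wide at x = 0; the right jamb starts at x = 800. The clear opening is 800 − 94 = 706 mm.


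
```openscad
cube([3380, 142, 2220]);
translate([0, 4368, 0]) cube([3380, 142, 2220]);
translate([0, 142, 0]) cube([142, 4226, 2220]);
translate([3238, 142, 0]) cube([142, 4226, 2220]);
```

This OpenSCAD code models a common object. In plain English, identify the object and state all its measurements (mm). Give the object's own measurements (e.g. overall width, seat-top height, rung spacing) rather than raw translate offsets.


The wall frame of a small rectangular building: four walls, each 2220 mm tall and 142 mm thick, enclosing a footprint 3380 mm (x) by 4510 mm (y) outside-to-outside, with no floor or roof. The front and back walls (the −y and +y sides) span the full width; the two side walls fit between them.


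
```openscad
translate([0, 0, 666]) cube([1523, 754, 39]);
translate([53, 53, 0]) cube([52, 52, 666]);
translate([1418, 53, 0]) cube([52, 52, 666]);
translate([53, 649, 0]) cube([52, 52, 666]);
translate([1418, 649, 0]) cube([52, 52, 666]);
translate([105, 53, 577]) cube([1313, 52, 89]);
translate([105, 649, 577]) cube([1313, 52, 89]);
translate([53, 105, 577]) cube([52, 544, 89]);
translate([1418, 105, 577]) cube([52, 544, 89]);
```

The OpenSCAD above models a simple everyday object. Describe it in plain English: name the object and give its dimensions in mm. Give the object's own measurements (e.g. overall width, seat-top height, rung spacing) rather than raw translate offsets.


A rectangular dining table. The top is 1523×754×39 mm with its upper surface at z = 705 mm. It stands on four 52×52 mm square legs, each inset 53 mm from the nearest pair of top edges, running from the floor to the underside of the top. Four apron rails, 52 mm thick and 89 mm tall, run between adjacent legs with their top edges flush with the underside of the top and their outer faces flush with the legs' outer faces.


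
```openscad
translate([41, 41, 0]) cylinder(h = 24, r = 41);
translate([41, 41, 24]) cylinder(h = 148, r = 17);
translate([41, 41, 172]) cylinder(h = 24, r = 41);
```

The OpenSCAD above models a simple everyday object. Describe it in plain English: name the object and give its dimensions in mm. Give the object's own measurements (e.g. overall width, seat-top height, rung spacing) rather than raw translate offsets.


A spool: two coaxial disc flanges of radius 41 mm and thickness 24 mm, joined by a core cylinder of radius 17 mm and height 148 mm. The lower flange rests on z = 0 and the three cylinders share a vertical axis.


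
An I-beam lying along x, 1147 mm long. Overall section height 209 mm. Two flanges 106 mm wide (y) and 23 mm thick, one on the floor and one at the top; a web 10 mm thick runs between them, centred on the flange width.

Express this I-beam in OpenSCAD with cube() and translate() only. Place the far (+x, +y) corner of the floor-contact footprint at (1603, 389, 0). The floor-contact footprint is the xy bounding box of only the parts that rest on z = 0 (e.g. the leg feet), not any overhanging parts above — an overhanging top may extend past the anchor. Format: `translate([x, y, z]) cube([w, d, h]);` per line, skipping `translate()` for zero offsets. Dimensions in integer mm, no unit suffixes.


translate([456, 283, 0]) cube([1147, 106, 23]);
translate([456, 331, 23]) cube([1147, 10, 163]);
translate([456, 283, 186]) cube([1147, 106, 23]);


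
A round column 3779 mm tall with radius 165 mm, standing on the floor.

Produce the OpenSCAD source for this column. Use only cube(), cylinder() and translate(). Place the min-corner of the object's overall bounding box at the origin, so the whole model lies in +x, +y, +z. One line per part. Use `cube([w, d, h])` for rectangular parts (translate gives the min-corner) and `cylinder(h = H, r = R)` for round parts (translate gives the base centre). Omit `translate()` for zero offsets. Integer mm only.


translate([165, 165, 0]) cylinder(h = 3779, r = 165);


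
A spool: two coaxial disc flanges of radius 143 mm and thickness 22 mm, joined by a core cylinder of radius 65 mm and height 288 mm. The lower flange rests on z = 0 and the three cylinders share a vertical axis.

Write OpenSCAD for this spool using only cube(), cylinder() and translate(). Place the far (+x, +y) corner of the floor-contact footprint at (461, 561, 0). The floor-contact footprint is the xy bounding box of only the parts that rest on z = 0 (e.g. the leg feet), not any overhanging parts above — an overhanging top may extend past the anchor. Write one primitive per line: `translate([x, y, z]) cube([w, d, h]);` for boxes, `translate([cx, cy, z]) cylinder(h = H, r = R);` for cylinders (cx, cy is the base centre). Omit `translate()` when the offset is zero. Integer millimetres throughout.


translate([318, 418, 0]) cylinder(h = 22, r = 143);
translate([318, 418, 22]) cylinder(h = 288, r = 65);
translate([318, 418, 310]) cylinder(h = 22, r = 143);


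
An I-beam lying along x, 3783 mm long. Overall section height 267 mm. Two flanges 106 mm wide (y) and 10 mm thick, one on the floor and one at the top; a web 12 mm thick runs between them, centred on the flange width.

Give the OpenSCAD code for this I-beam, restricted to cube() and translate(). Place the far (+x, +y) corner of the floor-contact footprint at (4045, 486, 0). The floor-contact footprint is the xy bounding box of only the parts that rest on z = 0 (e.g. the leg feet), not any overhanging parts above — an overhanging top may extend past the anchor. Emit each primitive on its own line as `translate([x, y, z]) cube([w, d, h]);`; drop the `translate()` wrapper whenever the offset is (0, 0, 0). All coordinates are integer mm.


translate([262, 380, 0]) cube([3783, 106, 10]);
translate([262, 427, 10]) cube([3783, 12, 247]);
translate([262, 380, 257]) cube([3783, 106, 10]);


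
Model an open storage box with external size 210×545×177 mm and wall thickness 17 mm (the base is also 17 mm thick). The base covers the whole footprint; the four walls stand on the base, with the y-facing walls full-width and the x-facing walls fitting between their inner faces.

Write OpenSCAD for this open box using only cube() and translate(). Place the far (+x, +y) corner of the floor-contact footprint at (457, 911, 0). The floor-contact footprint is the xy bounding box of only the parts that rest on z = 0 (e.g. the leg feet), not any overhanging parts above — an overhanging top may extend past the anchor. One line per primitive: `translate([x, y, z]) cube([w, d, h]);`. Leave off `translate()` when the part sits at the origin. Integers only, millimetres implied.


translate([247, 366, 0]) cube([210, 545, 17]);
translate([247, 366, 17]) cube([210, 17, 160]);
translate([247, 894, 17]) cube([210, 17, 160]);
translate([247, 383, 17]) cube([17, 511, 160]);
translate([440, 383, 17]) cube([17, 511, 160]);


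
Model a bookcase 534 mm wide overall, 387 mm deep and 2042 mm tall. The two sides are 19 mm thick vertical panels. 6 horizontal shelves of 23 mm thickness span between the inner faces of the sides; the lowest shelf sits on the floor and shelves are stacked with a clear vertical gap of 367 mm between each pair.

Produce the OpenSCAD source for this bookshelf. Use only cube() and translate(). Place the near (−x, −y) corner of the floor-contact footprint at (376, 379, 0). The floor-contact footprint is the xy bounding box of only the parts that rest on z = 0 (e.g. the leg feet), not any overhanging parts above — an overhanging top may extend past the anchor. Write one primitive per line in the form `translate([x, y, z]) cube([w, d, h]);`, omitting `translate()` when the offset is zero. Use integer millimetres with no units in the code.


translate([376, 379, 0]) cube([19, 387, 2042]);
translate([891, 379, 0]) cube([19, 387, 2042]);
translate([395, 379, 0]) cube([496, 387, 23]);
translate([395, 379, 390]) cube([496, 387, 23]);
translate([395, 379, 780]) cube([496, 387, 23]);
translate([395, 379, 1170]) cube([496, 387, 23]);
translate([395, 379, 1560]) cube([496, 387, 23]);
translate([395, 379, 1950]) cube([496, 387, 23]);


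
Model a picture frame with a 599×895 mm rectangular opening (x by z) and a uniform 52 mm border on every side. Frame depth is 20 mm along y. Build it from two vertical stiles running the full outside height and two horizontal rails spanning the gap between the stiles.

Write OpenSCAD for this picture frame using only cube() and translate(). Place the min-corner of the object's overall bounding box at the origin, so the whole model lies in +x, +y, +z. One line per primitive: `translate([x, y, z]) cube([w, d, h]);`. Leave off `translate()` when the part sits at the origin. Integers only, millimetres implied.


cube([52, 20, 999]);
translate([651, 0, 0]) cube([52, 20, 999]);
translate([52, 0, 0]) cube([599, 20, 52]);
translate([52, 0, 947]) cube([599, 20, 52]);


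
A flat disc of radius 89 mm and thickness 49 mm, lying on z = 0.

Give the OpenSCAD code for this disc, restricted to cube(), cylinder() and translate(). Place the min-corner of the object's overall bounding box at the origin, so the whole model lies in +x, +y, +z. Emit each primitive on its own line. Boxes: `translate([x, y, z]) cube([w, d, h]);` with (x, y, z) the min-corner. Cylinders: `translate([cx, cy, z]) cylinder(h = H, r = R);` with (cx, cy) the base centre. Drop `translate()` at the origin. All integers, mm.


translate([89, 89, 0]) cylinder(h = 49, r = 89);


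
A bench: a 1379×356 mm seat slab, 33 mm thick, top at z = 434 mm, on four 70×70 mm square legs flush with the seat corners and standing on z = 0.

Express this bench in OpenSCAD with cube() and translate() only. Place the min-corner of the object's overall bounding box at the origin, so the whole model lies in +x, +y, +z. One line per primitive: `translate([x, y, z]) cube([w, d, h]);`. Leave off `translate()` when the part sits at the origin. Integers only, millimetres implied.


translate([0, 0, 401]) cube([1379, 356, 33]);
cube([70, 70, 401]);
translate([0, 286, 0]) cube([70, 70, 401]);
translate([1309, 0, 0]) cube([70, 70, 401]);
translate([1309, 286, 0]) cube([70, 70, 401]);


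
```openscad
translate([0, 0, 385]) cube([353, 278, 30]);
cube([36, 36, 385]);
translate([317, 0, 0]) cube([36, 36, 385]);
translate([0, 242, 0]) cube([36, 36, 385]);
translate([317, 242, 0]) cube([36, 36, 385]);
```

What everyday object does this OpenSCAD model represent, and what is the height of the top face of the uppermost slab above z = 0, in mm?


A stool. The seat height is 415 mm.

A 353×278×30 slab at z = 385 on four corner posts — a stool. The seat top is 385 + 30 = 415 mm.


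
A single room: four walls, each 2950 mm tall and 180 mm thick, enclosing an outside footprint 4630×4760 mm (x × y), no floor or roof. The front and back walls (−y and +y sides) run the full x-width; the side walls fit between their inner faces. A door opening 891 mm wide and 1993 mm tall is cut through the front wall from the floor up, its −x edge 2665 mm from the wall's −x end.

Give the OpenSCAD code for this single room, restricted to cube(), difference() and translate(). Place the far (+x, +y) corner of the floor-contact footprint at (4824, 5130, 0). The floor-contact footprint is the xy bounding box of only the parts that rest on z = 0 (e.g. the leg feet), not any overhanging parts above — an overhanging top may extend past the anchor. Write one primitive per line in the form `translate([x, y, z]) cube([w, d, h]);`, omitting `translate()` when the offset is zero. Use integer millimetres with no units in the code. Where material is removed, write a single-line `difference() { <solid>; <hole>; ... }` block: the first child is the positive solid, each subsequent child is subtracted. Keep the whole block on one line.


difference() { translate([194, 370, 0]) cube([4630, 180, 2950]); translate([2859, 370, 0]) cube([891, 180, 1993]); }
translate([194, 4950, 0]) cube([4630, 180, 2950]);
translate([194, 550, 0]) cube([180, 4400, 2950]);
translate([4644, 550, 0]) cube([180, 4400, 2950]);


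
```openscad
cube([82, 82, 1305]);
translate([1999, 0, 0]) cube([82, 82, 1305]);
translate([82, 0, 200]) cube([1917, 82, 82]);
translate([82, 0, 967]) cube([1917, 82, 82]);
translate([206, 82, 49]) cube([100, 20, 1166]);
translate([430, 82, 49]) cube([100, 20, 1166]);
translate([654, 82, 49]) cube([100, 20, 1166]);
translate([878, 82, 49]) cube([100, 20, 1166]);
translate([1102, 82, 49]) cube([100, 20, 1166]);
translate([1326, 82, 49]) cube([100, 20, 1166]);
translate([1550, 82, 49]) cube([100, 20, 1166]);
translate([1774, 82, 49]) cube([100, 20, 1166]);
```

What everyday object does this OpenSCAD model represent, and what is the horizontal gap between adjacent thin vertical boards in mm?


A fence section. The picket gap is 124 mm.

Two posts, two rails, 8 pickets — a fence section. Span 1917 mm holds 8 pickets of 100 mm with 9 equal gaps: ⌊(1917 − 8·100) / 9⌋ = 124 mm.


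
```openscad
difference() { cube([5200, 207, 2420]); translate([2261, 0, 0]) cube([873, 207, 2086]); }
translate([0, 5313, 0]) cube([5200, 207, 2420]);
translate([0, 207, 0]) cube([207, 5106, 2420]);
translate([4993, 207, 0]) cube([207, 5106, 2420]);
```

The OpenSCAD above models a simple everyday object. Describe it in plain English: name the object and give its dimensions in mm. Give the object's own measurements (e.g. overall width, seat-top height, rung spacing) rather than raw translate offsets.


A single room: four walls, each 2420 mm tall and 207 mm thick, enclosing an outside footprint 5200×5520 mm (x × y), no floor or roof. The front and back walls (−y and +y sides) run the full x-width; the side walls fit between their inner faces. A door opening 873 mm wide and 2086 mm tall is cut through the front wall from the floor up, its −x edge 2261 mm from the wall's −x end.


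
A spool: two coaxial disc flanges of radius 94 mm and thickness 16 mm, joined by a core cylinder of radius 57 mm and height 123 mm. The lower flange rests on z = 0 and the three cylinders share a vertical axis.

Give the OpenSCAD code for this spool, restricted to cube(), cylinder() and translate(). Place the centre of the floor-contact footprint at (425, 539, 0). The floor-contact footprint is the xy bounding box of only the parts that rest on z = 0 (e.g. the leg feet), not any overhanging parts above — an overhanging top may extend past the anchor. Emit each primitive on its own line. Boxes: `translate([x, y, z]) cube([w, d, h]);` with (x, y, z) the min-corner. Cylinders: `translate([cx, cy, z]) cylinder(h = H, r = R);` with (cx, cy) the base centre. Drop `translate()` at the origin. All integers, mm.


translate([425, 539, 0]) cylinder(h = 16, r = 94);
translate([425, 539, 16]) cylinder(h = 123, r = 57);
translate([425, 539, 139]) cylinder(h = 16, r = 94);


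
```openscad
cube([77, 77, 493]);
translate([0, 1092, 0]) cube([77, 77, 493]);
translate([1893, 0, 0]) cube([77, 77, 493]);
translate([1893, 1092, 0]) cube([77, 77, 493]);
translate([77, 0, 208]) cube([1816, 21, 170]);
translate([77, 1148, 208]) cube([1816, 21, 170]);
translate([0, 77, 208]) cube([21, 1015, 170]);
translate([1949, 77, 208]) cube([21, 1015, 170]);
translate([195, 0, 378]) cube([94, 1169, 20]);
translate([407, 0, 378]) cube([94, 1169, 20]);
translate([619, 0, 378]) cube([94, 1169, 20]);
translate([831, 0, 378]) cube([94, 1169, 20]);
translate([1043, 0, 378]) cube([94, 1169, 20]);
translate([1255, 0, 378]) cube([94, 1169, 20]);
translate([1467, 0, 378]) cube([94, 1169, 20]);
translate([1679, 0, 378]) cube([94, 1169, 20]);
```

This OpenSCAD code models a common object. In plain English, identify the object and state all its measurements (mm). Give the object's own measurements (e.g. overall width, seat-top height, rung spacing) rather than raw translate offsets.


A bed frame 1970 mm long (x) by 1169 mm wide (y). Four 77×77 mm corner posts, 493 mm tall, at the corners of the footprint. Four rails of 21 mm thickness and 170 mm height run between adjacent posts with their undersides at z = 208 mm, their outer faces flush with the outside of the frame (the two x-running rails run between the posts' inner faces; the two y-running rails run between the posts' inner faces). 8 slats, each 94 mm wide (x) and 20 mm thick, lie across the top of the two x-running rails, running the full 1169 mm width of the frame in y; along x they sit between the end posts with a 118 mm gap after the −x posts and between neighbouring slats, leaving 120 mm before the +x posts.


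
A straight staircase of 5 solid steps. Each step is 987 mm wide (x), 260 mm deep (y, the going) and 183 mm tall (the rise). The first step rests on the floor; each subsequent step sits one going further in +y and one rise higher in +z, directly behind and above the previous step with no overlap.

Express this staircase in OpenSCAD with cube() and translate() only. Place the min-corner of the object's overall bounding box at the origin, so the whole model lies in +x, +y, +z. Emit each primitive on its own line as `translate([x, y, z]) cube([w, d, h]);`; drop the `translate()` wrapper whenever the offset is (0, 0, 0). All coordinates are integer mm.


cube([987, 260, 183]);
translate([0, 260, 183]) cube([987, 260, 183]);
translate([0, 520, 366]) cube([987, 260, 183]);
translate([0, 780, 549]) cube([987, 260, 183]);
translate([0, 1040, 732]) cube([987, 260, 183]);


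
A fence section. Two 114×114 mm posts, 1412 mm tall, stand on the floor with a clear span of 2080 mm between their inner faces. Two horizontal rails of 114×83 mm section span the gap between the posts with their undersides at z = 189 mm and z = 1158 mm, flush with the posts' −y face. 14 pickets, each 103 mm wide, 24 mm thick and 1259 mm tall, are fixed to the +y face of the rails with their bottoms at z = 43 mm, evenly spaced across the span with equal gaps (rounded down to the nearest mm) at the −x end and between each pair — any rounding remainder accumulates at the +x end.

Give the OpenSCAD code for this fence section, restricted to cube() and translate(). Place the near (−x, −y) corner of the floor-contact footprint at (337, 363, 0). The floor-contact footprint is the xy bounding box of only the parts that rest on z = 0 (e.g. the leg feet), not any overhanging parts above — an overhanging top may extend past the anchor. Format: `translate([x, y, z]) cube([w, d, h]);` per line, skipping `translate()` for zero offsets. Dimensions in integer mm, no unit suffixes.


translate([337, 363, 0]) cube([114, 114, 1412]);
translate([2531, 363, 0]) cube([114, 114, 1412]);
translate([451, 363, 189]) cube([2080, 114, 83]);
translate([451, 363, 1158]) cube([2080, 114, 83]);
translate([493, 477, 43]) cube([103, 24, 1259]);
translate([638, 477, 43]) cube([103, 24, 1259]);
translate([783, 477, 43]) cube([103, 24, 1259]);
translate([928, 477, 43]) cube([103, 24, 1259]);
translate([1073, 477, 43]) cube([103, 24, 1259]);
translate([1218, 477, 43]) cube([103, 24, 1259]);
translate([1363, 477, 43]) cube([103, 24, 1259]);
translate([1508, 477, 43]) cube([103, 24, 1259]);
translate([1653, 477, 43]) cube([103, 24, 1259]);
translate([1798, 477, 43]) cube([103, 24, 1259]);
translate([1943, 477, 43]) cube([103, 24, 1259]);
translate([2088, 477, 43]) cube([103, 24, 1259]);
translate([2233, 477, 43]) cube([103, 24, 1259]);
translate([2378, 477, 43]) cube([103, 24, 1259]);


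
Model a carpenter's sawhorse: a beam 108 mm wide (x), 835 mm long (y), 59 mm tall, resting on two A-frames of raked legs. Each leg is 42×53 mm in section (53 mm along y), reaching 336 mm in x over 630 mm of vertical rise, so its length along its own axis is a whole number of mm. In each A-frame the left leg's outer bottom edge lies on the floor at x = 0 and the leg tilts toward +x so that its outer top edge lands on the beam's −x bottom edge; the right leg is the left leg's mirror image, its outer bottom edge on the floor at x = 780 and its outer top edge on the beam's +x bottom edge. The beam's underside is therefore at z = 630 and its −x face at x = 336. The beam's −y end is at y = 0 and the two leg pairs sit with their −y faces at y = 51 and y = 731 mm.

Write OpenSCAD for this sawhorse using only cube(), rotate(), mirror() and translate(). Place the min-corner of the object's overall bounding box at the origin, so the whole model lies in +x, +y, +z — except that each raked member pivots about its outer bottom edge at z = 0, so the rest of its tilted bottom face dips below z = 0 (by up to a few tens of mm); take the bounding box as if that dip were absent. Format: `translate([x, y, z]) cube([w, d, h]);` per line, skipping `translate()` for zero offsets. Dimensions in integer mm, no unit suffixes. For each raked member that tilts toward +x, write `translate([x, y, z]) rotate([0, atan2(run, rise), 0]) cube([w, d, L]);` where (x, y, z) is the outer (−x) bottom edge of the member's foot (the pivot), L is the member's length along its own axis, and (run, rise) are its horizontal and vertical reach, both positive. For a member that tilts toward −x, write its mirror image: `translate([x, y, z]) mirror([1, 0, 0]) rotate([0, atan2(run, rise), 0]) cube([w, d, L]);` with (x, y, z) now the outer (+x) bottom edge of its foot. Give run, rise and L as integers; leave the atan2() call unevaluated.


translate([336, 0, 630]) cube([108, 835, 59]);
translate([0, 51, 0]) rotate([0, atan2(336, 630), 0]) cube([42, 53, 714]);
translate([780, 51, 0]) mirror([1, 0, 0]) rotate([0, atan2(336, 630), 0]) cube([42, 53, 714]);
translate([0, 731, 0]) rotate([0, atan2(336, 630), 0]) cube([42, 53, 714]);
translate([780, 731, 0]) mirror([1, 0, 0]) rotate([0, atan2(336, 630), 0]) cube([42, 53, 714]);


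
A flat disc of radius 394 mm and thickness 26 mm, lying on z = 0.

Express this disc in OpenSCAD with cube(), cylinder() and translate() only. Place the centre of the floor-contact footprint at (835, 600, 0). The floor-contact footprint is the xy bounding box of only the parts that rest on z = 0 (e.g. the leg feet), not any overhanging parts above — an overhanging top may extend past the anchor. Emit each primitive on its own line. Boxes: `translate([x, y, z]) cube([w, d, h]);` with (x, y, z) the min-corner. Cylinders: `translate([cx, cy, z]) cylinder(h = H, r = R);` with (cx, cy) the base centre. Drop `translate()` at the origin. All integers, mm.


translate([835, 600, 0]) cylinder(h = 26, r = 394);


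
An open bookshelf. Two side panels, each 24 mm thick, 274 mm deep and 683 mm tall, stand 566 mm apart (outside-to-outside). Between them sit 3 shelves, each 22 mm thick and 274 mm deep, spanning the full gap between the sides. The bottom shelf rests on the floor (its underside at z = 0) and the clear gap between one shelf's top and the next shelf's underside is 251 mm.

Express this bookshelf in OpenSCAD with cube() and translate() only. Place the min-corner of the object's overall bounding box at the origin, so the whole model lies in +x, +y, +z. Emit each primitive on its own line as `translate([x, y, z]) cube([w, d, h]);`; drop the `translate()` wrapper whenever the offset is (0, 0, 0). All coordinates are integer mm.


cube([24, 274, 683]);
translate([542, 0, 0]) cube([24, 274, 683]);
translate([24, 0, 0]) cube([518, 274, 22]);
translate([24, 0, 273]) cube([518, 274, 22]);
translate([24, 0, 546]) cube([518, 274, 22]);


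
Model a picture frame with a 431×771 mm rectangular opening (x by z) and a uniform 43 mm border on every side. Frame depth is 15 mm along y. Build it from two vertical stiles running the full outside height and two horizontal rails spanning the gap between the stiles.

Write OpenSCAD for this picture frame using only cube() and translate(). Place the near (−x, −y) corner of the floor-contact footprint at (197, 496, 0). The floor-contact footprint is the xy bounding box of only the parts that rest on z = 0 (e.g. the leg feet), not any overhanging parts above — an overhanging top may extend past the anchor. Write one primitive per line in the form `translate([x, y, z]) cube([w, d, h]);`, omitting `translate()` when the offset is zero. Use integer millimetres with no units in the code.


translate([197, 496, 0]) cube([43, 15, 857]);
translate([671, 496, 0]) cube([43, 15, 857]);
translate([240, 496, 0]) cube([431, 15, 43]);
translate([240, 496, 814]) cube([431, 15, 43]);


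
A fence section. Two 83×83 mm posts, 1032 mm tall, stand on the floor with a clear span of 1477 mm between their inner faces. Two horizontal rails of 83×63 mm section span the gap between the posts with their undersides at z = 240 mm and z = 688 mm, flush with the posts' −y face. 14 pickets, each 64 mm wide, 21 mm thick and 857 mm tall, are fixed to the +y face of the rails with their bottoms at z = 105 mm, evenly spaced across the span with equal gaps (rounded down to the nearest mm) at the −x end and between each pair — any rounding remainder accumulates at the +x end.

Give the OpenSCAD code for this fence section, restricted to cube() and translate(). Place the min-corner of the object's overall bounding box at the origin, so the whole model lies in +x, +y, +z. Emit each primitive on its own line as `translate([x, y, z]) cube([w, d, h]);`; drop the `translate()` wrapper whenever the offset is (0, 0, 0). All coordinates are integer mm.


cube([83, 83, 1032]);
translate([1560, 0, 0]) cube([83, 83, 1032]);
translate([83, 0, 240]) cube([1477, 83, 63]);
translate([83, 0, 688]) cube([1477, 83, 63]);
translate([121, 83, 105]) cube([64, 21, 857]);
translate([223, 83, 105]) cube([64, 21, 857]);
translate([325, 83, 105]) cube([64, 21, 857]);
translate([427, 83, 105]) cube([64, 21, 857]);
translate([529, 83, 105]) cube([64, 21, 857]);
translate([631, 83, 105]) cube([64, 21, 857]);
translate([733, 83, 105]) cube([64, 21, 857]);
translate([835, 83, 105]) cube([64, 21, 857]);
translate([937, 83, 105]) cube([64, 21, 857]);
translate([1039, 83, 105]) cube([64, 21, 857]);
translate([1141, 83, 105]) cube([64, 21, 857]);
translate([1243, 83, 105]) cube([64, 21, 857]);
translate([1345, 83, 105]) cube([64, 21, 857]);
translate([1447, 83, 105]) cube([64, 21, 857]);


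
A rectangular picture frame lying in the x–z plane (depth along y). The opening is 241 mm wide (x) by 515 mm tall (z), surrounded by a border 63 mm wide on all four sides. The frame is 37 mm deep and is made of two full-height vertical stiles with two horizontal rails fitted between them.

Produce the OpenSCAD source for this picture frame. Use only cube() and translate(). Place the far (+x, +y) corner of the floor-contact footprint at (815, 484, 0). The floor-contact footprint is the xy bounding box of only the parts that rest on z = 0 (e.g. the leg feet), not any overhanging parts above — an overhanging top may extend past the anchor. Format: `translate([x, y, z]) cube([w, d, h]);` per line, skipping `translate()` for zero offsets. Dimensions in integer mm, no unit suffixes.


translate([448, 447, 0]) cube([63, 37, 641]);
translate([752, 447, 0]) cube([63, 37, 641]);
translate([511, 447, 0]) cube([241, 37, 63]);
translate([511, 447, 578]) cube([241, 37, 63]);


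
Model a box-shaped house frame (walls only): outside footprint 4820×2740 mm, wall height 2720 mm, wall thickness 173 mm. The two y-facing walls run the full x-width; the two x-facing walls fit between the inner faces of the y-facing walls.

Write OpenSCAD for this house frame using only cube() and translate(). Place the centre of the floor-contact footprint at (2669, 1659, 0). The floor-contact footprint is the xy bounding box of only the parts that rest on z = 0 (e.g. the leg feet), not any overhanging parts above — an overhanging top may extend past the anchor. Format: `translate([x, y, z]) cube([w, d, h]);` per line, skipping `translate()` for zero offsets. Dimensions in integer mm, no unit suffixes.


translate([259, 289, 0]) cube([4820, 173, 2720]);
translate([259, 2856, 0]) cube([4820, 173, 2720]);
translate([259, 462, 0]) cube([173, 2394, 2720]);
translate([4906, 462, 0]) cube([173, 2394, 2720]);


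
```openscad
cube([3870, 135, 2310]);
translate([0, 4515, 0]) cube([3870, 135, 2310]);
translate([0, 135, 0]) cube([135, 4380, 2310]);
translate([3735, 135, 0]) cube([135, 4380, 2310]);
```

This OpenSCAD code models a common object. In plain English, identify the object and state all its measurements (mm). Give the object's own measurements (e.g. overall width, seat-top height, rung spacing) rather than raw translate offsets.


The wall frame of a small rectangular building: four walls, each 2310 mm tall and 135 mm thick, enclosing a footprint 3870 mm (x) by 4650 mm (y) outside-to-outside, with no floor or roof. The front and back walls (the −y and +y sides) span the full width; the two side walls fit between them.


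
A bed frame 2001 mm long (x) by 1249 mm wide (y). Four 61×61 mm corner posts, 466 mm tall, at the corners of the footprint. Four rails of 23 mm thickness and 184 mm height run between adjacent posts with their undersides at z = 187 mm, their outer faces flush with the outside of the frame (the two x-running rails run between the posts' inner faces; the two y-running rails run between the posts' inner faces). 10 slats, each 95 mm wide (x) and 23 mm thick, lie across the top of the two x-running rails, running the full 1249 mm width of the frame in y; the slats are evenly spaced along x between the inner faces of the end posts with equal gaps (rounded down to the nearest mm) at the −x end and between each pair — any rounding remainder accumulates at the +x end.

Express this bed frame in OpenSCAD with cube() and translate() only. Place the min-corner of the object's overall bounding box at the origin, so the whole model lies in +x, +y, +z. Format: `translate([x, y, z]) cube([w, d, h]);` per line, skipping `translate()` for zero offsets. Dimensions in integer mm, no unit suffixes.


cube([61, 61, 466]);
translate([0, 1188, 0]) cube([61, 61, 466]);
translate([1940, 0, 0]) cube([61, 61, 466]);
translate([1940, 1188, 0]) cube([61, 61, 466]);
translate([61, 0, 187]) cube([1879, 23, 184]);
translate([61, 1226, 187]) cube([1879, 23, 184]);
translate([0, 61, 187]) cube([23, 1127, 184]);
translate([1978, 61, 187]) cube([23, 1127, 184]);
translate([145, 0, 371]) cube([95, 1249, 23]);
translate([324, 0, 371]) cube([95, 1249, 23]);
translate([503, 0, 371]) cube([95, 1249, 23]);
translate([682, 0, 371]) cube([95, 1249, 23]);
translate([861, 0, 371]) cube([95, 1249, 23]);
translate([1040, 0, 371]) cube([95, 1249, 23]);
translate([1219, 0, 371]) cube([95, 1249, 23]);
translate([1398, 0, 371]) cube([95, 1249, 23]);
translate([1577, 0, 371]) cube([95, 1249, 23]);
translate([1756, 0, 371]) cube([95, 1249, 23]);


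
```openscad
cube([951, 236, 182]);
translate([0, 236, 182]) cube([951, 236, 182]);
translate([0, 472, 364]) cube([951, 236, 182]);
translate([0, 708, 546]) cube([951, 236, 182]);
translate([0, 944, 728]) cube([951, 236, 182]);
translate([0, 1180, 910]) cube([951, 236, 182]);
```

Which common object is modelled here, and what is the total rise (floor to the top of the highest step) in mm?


A staircase. The total rise is 1092 mm.

6 identical blocks, each offset up and back from the previous — a staircase. Each step is 182 mm tall and there are 6 of them, so the total rise is 6 × 182 = 1092 mm.


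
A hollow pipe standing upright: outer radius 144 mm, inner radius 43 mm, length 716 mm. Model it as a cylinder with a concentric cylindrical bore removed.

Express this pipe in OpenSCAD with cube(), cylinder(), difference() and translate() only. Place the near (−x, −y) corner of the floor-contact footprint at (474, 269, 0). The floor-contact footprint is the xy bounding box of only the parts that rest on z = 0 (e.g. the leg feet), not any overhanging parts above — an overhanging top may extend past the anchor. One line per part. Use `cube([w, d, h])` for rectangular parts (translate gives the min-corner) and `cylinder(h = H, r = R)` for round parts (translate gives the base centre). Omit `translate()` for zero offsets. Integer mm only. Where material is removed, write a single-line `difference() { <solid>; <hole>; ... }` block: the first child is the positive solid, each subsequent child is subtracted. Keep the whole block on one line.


difference() { translate([618, 413, 0]) cylinder(h = 716, r = 144); translate([618, 413, 0]) cylinder(h = 716, r = 43); }


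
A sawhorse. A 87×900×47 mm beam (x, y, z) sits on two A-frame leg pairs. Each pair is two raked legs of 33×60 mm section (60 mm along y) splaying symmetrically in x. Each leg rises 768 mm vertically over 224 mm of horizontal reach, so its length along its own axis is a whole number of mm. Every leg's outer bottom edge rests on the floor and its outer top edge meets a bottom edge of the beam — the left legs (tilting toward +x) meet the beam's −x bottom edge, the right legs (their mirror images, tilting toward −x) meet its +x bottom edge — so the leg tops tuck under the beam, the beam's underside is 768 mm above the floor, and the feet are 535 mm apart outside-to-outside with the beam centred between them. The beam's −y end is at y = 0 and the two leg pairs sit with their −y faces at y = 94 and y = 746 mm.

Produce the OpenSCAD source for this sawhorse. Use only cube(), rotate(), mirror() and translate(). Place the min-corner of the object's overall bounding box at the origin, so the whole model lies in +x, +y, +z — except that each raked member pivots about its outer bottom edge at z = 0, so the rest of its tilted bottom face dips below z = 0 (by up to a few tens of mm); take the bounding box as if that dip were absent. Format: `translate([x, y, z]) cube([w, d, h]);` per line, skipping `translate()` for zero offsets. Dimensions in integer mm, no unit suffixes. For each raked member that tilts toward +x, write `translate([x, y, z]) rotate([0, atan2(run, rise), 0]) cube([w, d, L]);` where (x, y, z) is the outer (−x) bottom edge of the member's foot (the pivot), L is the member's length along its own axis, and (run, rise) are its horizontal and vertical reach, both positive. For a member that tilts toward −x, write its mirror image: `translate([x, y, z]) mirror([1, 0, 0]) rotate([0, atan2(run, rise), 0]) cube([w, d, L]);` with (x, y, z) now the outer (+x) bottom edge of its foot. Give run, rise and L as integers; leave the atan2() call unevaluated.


// leg length = √(224² + 768²) = 800
// right-leg outer foot x = 2·224 + 87 = 535
// beam min-corner = (224, 0, 768)
translate([224, 0, 768]) cube([87, 900, 47]);
translate([0, 94, 0]) rotate([0, atan2(224, 768), 0]) cube([33, 60, 800]);
translate([535, 94, 0]) mirror([1, 0, 0]) rotate([0, atan2(224, 768), 0]) cube([33, 60, 800]);
translate([0, 746, 0]) rotate([0, atan2(224, 768), 0]) cube([33, 60, 800]);
translate([535, 746, 0]) mirror([1, 0, 0]) rotate([0, atan2(224, 768), 0]) cube([33, 60, 800]);


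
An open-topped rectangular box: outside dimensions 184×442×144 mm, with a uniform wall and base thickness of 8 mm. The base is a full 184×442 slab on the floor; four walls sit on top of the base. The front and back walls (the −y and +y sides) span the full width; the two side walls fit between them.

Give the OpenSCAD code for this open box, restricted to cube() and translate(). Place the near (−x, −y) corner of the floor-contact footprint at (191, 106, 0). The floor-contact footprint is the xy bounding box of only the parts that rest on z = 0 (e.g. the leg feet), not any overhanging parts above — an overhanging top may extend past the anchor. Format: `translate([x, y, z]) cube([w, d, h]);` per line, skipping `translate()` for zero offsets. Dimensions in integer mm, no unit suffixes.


translate([191, 106, 0]) cube([184, 442, 8]);
translate([191, 106, 8]) cube([184, 8, 136]);
translate([191, 540, 8]) cube([184, 8, 136]);
translate([191, 114, 8]) cube([8, 426, 136]);
translate([367, 114, 8]) cube([8, 426, 136]);


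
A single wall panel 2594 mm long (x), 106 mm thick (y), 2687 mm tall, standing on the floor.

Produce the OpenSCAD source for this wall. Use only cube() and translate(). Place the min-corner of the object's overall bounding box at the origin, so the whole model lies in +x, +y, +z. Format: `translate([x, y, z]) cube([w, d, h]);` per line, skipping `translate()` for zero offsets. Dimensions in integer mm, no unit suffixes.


cube([2594, 106, 2687]);


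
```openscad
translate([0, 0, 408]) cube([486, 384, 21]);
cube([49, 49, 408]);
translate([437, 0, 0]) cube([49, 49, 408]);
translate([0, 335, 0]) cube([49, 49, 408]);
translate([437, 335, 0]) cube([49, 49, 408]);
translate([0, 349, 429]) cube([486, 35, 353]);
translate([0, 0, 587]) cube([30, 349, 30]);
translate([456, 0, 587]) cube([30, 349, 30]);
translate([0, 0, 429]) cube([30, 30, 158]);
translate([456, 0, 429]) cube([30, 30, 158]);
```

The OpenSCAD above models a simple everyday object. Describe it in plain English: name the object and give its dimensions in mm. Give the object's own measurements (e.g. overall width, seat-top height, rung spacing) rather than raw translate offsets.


A chair. The seat is a 486×384×21 mm slab with its top at z = 429 mm, on four 49×49 mm corner legs (flush with the seat edges, standing on z = 0). A flat backrest 35 mm thick, 353 mm tall, spans the full seat width and rises from the seat top along its +y edge, rear face flush with the rear of the seat. Two armrests of 30×30 mm section run along each side from the seat's front edge to the front of the backrest, top faces 188 mm above the seat top and outer faces flush with the seat's x-edges; a 30×30 mm post under the front of each armrest stands on the seat at the front corner.


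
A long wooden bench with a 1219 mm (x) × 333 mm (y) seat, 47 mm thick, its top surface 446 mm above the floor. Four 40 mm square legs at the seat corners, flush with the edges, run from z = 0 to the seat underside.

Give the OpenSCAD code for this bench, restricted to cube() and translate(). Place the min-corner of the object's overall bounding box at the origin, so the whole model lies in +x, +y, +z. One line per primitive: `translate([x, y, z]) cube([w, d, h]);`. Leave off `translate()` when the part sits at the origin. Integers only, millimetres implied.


// leg_h = 446 − 47 = 399
translate([0, 0, 399]) cube([1219, 333, 47]);
cube([40, 40, 399]);
translate([0, 293, 0]) cube([40, 40, 399]);
translate([1179, 0, 0]) cube([40, 40, 399]);
translate([1179, 293, 0]) cube([40, 40, 399]);
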